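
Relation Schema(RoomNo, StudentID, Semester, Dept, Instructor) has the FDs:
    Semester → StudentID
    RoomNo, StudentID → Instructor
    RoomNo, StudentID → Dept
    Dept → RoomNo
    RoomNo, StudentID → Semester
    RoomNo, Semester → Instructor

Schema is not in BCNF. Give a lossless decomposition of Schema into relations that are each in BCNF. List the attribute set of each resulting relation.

{Dept, Instructor, Semester}; {Dept, RoomNo}; {Semester, StudentID}

Candidate keys of the original relation: {Dept, Semester}, {Dept, StudentID}, {RoomNo, Semester}, {RoomNo, StudentID}.
In {Dept, Instructor, RoomNo, Semester, StudentID}, {Semester} is not a superkey ({Semester}⁺ restricted to this set is {Semester, StudentID}), so split on Semester → StudentID into {Semester, StudentID} and {Dept, Instructor, RoomNo, Semester}.
{Semester, StudentID}: every determinant is a superkey — BCNF.
In {Dept, Instructor, RoomNo, Semester}, {Dept} is not a superkey ({Dept}⁺ restricted to this set is {Dept, RoomNo}), so split on Dept → RoomNo into {Dept, RoomNo} and {Dept, Instructor, Semester}.
{Dept, RoomNo}: every determinant is a superkey — BCNF.
{Dept, Instructor, Semester}: every determinant is a superkey — BCNF.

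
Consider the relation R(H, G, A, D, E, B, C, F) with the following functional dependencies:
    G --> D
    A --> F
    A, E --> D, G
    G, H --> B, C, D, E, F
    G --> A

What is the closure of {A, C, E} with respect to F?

Start with {A, C, E}.
A --> F applies; add {F} → now {A, C, E, F}.
A, E --> D, G applies; add {D, G} → now {A, C, D, E, F, G}.
No further FD applies.

{A, C, D, E, F, G}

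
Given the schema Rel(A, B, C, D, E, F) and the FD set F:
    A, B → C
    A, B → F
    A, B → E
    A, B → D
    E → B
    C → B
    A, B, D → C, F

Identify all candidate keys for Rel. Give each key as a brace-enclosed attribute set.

{A} never appears on the right of any FD, so every key must include it.
Closure of {A, B} is {A, B, C, D, E, F}, the whole schema; {A, B} is a candidate key.
Closure of {A, C} is {A, B, C, D, E, F}, the whole schema; {A, C} is a candidate key.
Closure of {A, E} is {A, B, C, D, E, F}, the whole schema; {A, E} is a candidate key.
No proper subset of any of these is a key, and no other minimal superkey exists.

{A, B}, {A, C}, {A, E}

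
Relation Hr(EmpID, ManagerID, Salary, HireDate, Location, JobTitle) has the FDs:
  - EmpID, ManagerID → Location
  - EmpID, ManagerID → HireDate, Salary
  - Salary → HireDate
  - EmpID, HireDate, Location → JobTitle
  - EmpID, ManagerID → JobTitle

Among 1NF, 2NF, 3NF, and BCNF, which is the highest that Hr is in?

Candidate key: {EmpID, ManagerID}. Prime attributes: {EmpID, ManagerID}.
For Salary → HireDate we have {Salary}⁺ = {HireDate, Salary}; {Salary} is not a superkey, so BCNF fails.
Salary → HireDate has non-prime {HireDate} on the right and a non-superkey on the left, so 3NF fails.
Checking every proper subset of each key, none determines a non-prime attribute — 2NF is satisfied.

2NF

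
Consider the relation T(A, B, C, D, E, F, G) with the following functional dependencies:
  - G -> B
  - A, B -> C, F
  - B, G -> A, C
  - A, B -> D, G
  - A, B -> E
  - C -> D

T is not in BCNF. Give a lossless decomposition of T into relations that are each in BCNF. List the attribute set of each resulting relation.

Candidate keys of the original relation: {A, B}, {G}.
In {A, B, C, D, E, F, G}, {C} is not a superkey ({C}⁺ restricted to this set is {C, D}), so split on C -> D into {C, D} and {A, B, C, E, F, G}.
{C, D}: every determinant is a superkey — BCNF.
{A, B, C, E, F, G}: every determinant is a superkey — BCNF.

{A, B, C, E, F, G}; {C, D}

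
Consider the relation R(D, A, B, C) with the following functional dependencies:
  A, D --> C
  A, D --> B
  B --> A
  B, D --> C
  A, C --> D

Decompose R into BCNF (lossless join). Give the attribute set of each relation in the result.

{A, B}; {B, C, D}

Candidate keys of the original relation: {A, C}, {A, D}, {B, C}, {B, D}.
Within {A, B, C, D}: {B}⁺ ∩ {A, B, C, D} = {A, B}, not the whole set, so B --> A violates BCNF; decompose into {A, B} and {B, C, D}.
{A, B} has no BCNF violation.
{B, C, D} has no BCNF violation.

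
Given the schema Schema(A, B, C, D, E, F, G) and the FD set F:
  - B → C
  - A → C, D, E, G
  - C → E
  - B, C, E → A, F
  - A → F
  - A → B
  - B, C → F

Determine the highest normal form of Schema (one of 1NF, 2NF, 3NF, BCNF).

2NF

Candidate keys: {A}, {B}. Prime attributes: {A, B}.
C → E breaks BCNF: {C}⁺ = {C, E}, so {C} is not a superkey.
C → E has non-prime {E} on the right and a non-superkey on the left, so 3NF fails.
With only single-attribute keys there can be no partial dependency, so 2NF holds.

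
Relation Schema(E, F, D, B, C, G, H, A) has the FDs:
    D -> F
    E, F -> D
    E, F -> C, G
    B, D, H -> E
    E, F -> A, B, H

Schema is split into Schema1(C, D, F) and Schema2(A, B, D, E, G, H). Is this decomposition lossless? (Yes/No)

No

Common attributes: {D}; their closure is {D, F}.
Neither Schema1 nor Schema2 is contained in that closure, so the decomposition is lossy.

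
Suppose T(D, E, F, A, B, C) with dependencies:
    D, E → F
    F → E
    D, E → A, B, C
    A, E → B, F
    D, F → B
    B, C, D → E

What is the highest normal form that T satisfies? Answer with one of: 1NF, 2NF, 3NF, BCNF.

3NF

Candidate keys: {B, C, D}, {D, E}, {D, F}. Prime attributes: {B, C, D, E, F}.
For F → E we have {F}⁺ = {E, F}; {F} is not a superkey, so BCNF fails.
Its right-hand attributes {E} are all prime, as are those of every other non-superkey FD — the relation is in 3NF.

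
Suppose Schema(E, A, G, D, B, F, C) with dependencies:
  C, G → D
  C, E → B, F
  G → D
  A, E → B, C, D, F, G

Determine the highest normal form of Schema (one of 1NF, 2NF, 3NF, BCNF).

Candidate key: {A, E}. Prime attributes: {A, E}.
C, G → D: {C, G}⁺ = {C, D, G}, which is not all of the attributes, so the left side is not a superkey — BCNF is violated.
C, G → D determines the non-prime attribute {D} from a non-superkey — 3NF is violated.
No proper subset of a key has a non-prime attribute in its closure, so there is no partial dependency; 2NF holds.

2NF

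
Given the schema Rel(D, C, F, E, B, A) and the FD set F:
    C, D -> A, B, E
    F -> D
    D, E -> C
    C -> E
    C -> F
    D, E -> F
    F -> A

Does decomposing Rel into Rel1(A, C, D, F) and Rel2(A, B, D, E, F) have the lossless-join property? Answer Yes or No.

No

Rel1 ∩ Rel2 = {A, D, F}; its closure under F is {A, D, F}.
Rel1 ⊄ {A, D, F} and Rel2 ⊄ {A, D, F}, so the split is lossy.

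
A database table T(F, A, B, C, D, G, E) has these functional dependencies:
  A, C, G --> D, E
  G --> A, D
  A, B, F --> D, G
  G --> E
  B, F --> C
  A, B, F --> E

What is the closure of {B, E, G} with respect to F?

Start with {B, E, G}.
G --> A, D applies; add {A, D} → now {A, B, D, E, G}.
No further FD applies.

{A, B, D, E, G}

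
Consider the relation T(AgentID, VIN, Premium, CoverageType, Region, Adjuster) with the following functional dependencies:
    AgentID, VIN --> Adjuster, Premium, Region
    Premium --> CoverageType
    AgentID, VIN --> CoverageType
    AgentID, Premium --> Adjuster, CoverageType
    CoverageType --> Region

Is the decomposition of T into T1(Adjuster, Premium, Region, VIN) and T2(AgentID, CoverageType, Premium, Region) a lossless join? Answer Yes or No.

No

The shared attributes are {Premium, Region} and {Premium, Region}⁺ = {CoverageType, Premium, Region}.
Neither T1 nor T2 is contained in that closure, so the decomposition is lossy.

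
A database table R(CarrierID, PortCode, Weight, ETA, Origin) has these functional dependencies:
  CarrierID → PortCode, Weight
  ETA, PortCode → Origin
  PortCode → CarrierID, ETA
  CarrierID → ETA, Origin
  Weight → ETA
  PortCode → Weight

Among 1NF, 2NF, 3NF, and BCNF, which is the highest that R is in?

Candidate keys: {CarrierID}, {PortCode}. Prime attributes: {CarrierID, PortCode}.
Weight → ETA breaks BCNF: {Weight}⁺ = {ETA, Weight}, so {Weight} is not a superkey.
Weight → ETA determines the non-prime attribute {ETA} from a non-superkey — 3NF is violated.
All keys have size 1, which rules out partial dependencies — 2NF is satisfied.

2NF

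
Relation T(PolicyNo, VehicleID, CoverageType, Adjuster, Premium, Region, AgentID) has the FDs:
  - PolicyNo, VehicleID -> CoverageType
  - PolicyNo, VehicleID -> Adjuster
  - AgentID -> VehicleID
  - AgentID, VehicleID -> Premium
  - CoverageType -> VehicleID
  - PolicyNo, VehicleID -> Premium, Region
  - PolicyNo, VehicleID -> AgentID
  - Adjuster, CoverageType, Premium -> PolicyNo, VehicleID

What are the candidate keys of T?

{Adjuster, AgentID, CoverageType}, {Adjuster, CoverageType, Premium}, {AgentID, PolicyNo}, {CoverageType, PolicyNo}, {PolicyNo, VehicleID}

{AgentID, PolicyNo} is a candidate key since {AgentID, PolicyNo}⁺ = {Adjuster, AgentID, CoverageType, PolicyNo, Premium, Region, VehicleID} covers every attribute.
{CoverageType, PolicyNo} is a candidate key since {CoverageType, PolicyNo}⁺ = {Adjuster, AgentID, CoverageType, PolicyNo, Premium, Region, VehicleID} covers every attribute.
{PolicyNo, VehicleID} is a candidate key since {PolicyNo, VehicleID}⁺ = {Adjuster, AgentID, CoverageType, PolicyNo, Premium, Region, VehicleID} covers every attribute.
{Adjuster, AgentID, CoverageType} is a candidate key since {Adjuster, AgentID, CoverageType}⁺ = {Adjuster, AgentID, CoverageType, PolicyNo, Premium, Region, VehicleID} covers every attribute.
{Adjuster, CoverageType, Premium} is a candidate key since {Adjuster, CoverageType, Premium}⁺ = {Adjuster, AgentID, CoverageType, PolicyNo, Premium, Region, VehicleID} covers every attribute.
No proper subset of any of these is a key, and no other minimal superkey exists.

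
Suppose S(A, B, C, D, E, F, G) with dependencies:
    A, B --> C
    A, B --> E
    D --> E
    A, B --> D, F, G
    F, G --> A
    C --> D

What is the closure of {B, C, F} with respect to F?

{B, C, D, E, F}

Start with {B, C, F}.
C --> D applies; add {D} → now {B, C, D, F}.
D --> E applies; add {E} → now {B, C, D, E, F}.
No further FD applies.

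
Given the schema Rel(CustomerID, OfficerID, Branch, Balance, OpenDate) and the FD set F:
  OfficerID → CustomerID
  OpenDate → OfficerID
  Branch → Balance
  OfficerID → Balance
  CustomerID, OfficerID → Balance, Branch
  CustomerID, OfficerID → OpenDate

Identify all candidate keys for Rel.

{OfficerID}, {OpenDate}

Closure of {OfficerID} is {Balance, Branch, CustomerID, OfficerID, OpenDate}, the whole schema; {OfficerID} is a candidate key.
Closure of {OpenDate} is {Balance, Branch, CustomerID, OfficerID, OpenDate}, the whole schema; {OpenDate} is a candidate key.
These are minimal and exhaustive — every other superkey contains one of them.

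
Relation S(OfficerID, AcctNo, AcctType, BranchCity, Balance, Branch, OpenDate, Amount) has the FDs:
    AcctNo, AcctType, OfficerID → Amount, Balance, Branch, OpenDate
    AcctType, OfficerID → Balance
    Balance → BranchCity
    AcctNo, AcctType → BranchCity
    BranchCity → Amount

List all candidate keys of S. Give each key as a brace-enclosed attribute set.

{AcctNo, AcctType, OfficerID}

{AcctNo, AcctType, OfficerID} never appear on the right of any FD, so every key must include all of them.
Closure of {AcctNo, AcctType, OfficerID} is {AcctNo, AcctType, Amount, Balance, Branch, BranchCity, OfficerID, OpenDate}, the whole schema; {AcctNo, AcctType, OfficerID} is a candidate key.
No other minimal set has full closure, so this is the only candidate key.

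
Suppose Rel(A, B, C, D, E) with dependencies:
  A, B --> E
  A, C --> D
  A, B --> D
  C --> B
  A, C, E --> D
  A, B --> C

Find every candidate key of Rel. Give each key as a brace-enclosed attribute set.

Attributes never on any right-hand side: {A} — every candidate key must contain it.
{A, B} is a candidate key since {A, B}⁺ = {A, B, C, D, E} covers every attribute.
{A, C} is a candidate key since {A, C}⁺ = {A, B, C, D, E} covers every attribute.
These are minimal and exhaustive — every other superkey contains one of them.

{A, B}, {A, C}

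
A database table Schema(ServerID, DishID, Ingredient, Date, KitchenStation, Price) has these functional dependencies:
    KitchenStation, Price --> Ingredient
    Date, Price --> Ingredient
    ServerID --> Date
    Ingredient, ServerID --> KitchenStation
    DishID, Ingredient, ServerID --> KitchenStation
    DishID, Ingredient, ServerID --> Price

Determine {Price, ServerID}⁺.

{Date, Ingredient, KitchenStation, Price, ServerID}

Start with {Price, ServerID}.
ServerID --> Date applies; add {Date} → now {Date, Price, ServerID}.
Date, Price --> Ingredient applies; add {Ingredient} → now {Date, Ingredient, Price, ServerID}.
Ingredient, ServerID --> KitchenStation applies; add {KitchenStation} → now {Date, Ingredient, KitchenStation, Price, ServerID}.
No further FD applies.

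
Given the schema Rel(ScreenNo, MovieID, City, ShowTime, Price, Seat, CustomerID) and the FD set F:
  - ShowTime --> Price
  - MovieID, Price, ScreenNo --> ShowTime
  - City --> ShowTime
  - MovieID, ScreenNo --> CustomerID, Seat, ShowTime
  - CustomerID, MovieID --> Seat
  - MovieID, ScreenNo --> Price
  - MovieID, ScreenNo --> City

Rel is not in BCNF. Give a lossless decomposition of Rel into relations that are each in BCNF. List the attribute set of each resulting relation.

Candidate key of the original relation: {MovieID, ScreenNo}.
Within {City, CustomerID, MovieID, Price, ScreenNo, Seat, ShowTime}: {ShowTime}⁺ ∩ {City, CustomerID, MovieID, Price, ScreenNo, Seat, ShowTime} = {Price, ShowTime}, not the whole set, so ShowTime --> Price violates BCNF; decompose into {Price, ShowTime} and {City, CustomerID, MovieID, ScreenNo, Seat, ShowTime}.
{Price, ShowTime} is in BCNF.
Within {City, CustomerID, MovieID, ScreenNo, Seat, ShowTime}: {City}⁺ ∩ {City, CustomerID, MovieID, ScreenNo, Seat, ShowTime} = {City, ShowTime}, not the whole set, so City --> ShowTime violates BCNF; decompose into {City, ShowTime} and {City, CustomerID, MovieID, ScreenNo, Seat}.
{City, ShowTime} is in BCNF.
Within {City, CustomerID, MovieID, ScreenNo, Seat}: {CustomerID, MovieID}⁺ ∩ {City, CustomerID, MovieID, ScreenNo, Seat} = {CustomerID, MovieID, Seat}, not the whole set, so CustomerID, MovieID --> Seat violates BCNF; decompose into {CustomerID, MovieID, Seat} and {City, CustomerID, MovieID, ScreenNo}.
{CustomerID, MovieID, Seat} is in BCNF.
{City, CustomerID, MovieID, ScreenNo} is in BCNF.

{City, CustomerID, MovieID, ScreenNo}; {City, ShowTime}; {CustomerID, MovieID, Seat}; {Price, ShowTime}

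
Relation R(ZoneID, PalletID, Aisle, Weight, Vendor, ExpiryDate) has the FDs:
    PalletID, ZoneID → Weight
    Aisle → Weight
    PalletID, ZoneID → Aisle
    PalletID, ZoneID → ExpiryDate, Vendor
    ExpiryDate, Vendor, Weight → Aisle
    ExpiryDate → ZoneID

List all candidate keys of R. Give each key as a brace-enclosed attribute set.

Attributes never on any right-hand side: {PalletID} — every candidate key must contain it.
{ExpiryDate, PalletID}⁺ = {Aisle, ExpiryDate, PalletID, Vendor, Weight, ZoneID} — all of the relation — so {ExpiryDate, PalletID} is a candidate key.
{PalletID, ZoneID}⁺ = {Aisle, ExpiryDate, PalletID, Vendor, Weight, ZoneID} — all of the relation — so {PalletID, ZoneID} is a candidate key.
Any other superkey properly contains one of these, so there are no further candidate keys.

{ExpiryDate, PalletID}, {PalletID, ZoneID}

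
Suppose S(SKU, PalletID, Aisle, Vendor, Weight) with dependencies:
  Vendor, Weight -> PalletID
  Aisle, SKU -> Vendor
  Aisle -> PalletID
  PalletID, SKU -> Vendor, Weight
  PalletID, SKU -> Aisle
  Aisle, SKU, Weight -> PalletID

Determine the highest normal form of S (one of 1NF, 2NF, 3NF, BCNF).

Candidate keys: {Aisle, SKU}, {PalletID, SKU}, {SKU, Vendor, Weight}. Prime attributes: {Aisle, PalletID, SKU, Vendor, Weight}.
For Vendor, Weight -> PalletID we have {Vendor, Weight}⁺ = {PalletID, Vendor, Weight}; {Vendor, Weight} is not a superkey, so BCNF fails.
Its right-hand attributes {PalletID} are all prime, as are those of every other non-superkey FD — the relation is in 3NF.

3NF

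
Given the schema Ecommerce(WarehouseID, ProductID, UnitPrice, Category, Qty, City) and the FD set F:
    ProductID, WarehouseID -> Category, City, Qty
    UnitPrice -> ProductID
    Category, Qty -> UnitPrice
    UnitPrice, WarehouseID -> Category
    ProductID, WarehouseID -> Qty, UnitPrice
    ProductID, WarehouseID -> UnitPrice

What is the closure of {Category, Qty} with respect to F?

Start with {Category, Qty}.
Category, Qty -> UnitPrice applies; add {UnitPrice} → now {Category, Qty, UnitPrice}.
UnitPrice -> ProductID applies; add {ProductID} → now {Category, ProductID, Qty, UnitPrice}.
No further FD applies.

{Category, ProductID, Qty, UnitPrice}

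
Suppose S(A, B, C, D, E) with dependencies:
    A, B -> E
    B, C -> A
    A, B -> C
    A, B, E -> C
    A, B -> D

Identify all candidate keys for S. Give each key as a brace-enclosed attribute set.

No FD produces {B}, so it must be in every candidate key.
{A, B}⁺ = {A, B, C, D, E} — all of the relation — so {A, B} is a candidate key.
{B, C}⁺ = {A, B, C, D, E} — all of the relation — so {B, C} is a candidate key.
Any other superkey properly contains one of these, so there are no further candidate keys.

{A, B}, {B, C}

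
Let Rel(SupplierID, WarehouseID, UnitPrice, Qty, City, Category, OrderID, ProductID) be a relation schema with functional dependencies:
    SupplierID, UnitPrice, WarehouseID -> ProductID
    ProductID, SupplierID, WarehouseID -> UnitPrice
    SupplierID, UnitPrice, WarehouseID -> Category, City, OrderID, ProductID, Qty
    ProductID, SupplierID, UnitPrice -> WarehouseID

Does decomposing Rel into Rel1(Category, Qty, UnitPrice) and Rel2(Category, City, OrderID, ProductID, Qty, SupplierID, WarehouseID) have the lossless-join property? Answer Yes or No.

No

The shared attributes are {Category, Qty} and {Category, Qty}⁺ = {Category, Qty}.
The closure covers neither Rel1 nor Rel2 entirely; the join is not lossless.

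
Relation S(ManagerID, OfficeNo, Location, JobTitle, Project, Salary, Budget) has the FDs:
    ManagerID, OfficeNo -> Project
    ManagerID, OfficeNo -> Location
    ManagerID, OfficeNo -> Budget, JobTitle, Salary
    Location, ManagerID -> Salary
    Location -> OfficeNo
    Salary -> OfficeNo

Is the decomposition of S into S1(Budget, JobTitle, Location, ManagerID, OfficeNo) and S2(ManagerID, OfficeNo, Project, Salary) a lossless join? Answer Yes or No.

Yes

S1 ∩ S2 = {ManagerID, OfficeNo}; its closure under F is {Budget, JobTitle, Location, ManagerID, OfficeNo, Project, Salary}.
Since S1 ⊆ {Budget, JobTitle, Location, ManagerID, OfficeNo, Project, Salary}, the intersection is a superkey of S1; the decomposition is lossless.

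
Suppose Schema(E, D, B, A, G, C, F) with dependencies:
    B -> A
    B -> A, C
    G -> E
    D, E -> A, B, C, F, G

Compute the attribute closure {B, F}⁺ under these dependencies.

Start with {B, F}.
B -> A applies; add {A} → now {A, B, F}.
B -> A, C applies; add {C} → now {A, B, C, F}.
No further FD applies.

{A, B, C, F}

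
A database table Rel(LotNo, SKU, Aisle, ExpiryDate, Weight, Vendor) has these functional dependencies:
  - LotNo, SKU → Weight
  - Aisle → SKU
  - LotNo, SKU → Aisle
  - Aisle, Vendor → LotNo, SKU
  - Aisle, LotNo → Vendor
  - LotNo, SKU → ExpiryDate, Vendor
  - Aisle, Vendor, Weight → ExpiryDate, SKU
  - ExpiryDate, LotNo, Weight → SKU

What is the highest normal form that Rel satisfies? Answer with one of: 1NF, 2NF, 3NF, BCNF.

3NF

Candidate keys: {Aisle, LotNo}, {Aisle, Vendor}, {ExpiryDate, LotNo, Weight}, {LotNo, SKU}. Prime attributes: {Aisle, ExpiryDate, LotNo, SKU, Vendor, Weight}.
For Aisle → SKU we have {Aisle}⁺ = {Aisle, SKU}; {Aisle} is not a superkey, so BCNF fails.
Its right-hand attributes {SKU} are all prime, as are those of every other non-superkey FD — the relation is in 3NF.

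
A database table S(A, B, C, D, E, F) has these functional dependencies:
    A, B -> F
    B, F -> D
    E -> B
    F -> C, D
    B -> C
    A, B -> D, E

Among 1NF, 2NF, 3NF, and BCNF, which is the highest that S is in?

1NF

Candidate keys: {A, B}, {A, E}. Prime attributes: {A, B, E}.
B, F -> D breaks BCNF: {B, F}⁺ = {B, C, D, F}, so {B, F} is not a superkey.
B, F -> D has non-prime {D} on the right and a non-superkey on the left, so 3NF fails.
{B} is a proper subset of the key {A, B}, and {B}⁺ contains the non-prime attribute {C} — a partial dependency, so 2NF is violated.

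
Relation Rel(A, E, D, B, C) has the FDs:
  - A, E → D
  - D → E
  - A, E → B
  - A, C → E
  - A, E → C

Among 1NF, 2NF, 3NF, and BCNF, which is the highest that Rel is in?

Candidate keys: {A, C}, {A, D}, {A, E}. Prime attributes: {A, C, D, E}.
For D → E we have {D}⁺ = {D, E}; {D} is not a superkey, so BCNF fails.
Since {E} ⊆ prime attributes and every other non-superkey FD also has a prime right side, the schema is in 3NF.

3NF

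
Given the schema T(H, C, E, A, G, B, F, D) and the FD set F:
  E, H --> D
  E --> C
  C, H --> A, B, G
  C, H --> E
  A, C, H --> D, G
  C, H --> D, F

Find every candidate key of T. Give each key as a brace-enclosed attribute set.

{C, H}, {E, H}

{H} never appears on the right of any FD, so every key must include it.
Closure of {C, H} is {A, B, C, D, E, F, G, H}, the whole schema; {C, H} is a candidate key.
Closure of {E, H} is {A, B, C, D, E, F, G, H}, the whole schema; {E, H} is a candidate key.
These are minimal and exhaustive — every other superkey contains one of them.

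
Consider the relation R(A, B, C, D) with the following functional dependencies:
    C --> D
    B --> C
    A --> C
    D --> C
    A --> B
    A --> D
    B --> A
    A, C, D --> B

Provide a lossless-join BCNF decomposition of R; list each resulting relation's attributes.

{A, B, C}; {C, D}

Candidate keys of the original relation: {A}, {B}.
{A, B, C, D}: {C} determines {C, D} here but is not a superkey — split on C --> D, giving {C, D} and {A, B, C}.
{C, D} is in BCNF.
{A, B, C} is in BCNF.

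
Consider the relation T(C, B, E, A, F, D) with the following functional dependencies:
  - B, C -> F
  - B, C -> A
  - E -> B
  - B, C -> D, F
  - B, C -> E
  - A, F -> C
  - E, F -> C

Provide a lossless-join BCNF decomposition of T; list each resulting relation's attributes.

Candidate keys of the original relation: {A, B, F}, {B, C}, {C, E}, {E, F}.
In {A, B, C, D, E, F}, {E} is not a superkey ({E}⁺ restricted to this set is {B, E}), so split on E -> B into {B, E} and {A, C, D, E, F}.
{B, E} has no BCNF violation.
In {A, C, D, E, F}, {A, F} is not a superkey ({A, F}⁺ restricted to this set is {A, C, F}), so split on A, F -> C into {A, C, F} and {A, D, E, F}.
{A, C, F} has no BCNF violation.
{A, D, E, F} has no BCNF violation.

{A, C, F}; {A, D, E, F}; {B, E}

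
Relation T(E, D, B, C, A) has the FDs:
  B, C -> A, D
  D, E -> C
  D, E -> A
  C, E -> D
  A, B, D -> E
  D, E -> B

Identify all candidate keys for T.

{B, C} is a candidate key since {B, C}⁺ = {A, B, C, D, E} covers every attribute.
{C, E} is a candidate key since {C, E}⁺ = {A, B, C, D, E} covers every attribute.
{D, E} is a candidate key since {D, E}⁺ = {A, B, C, D, E} covers every attribute.
{A, B, D} is a candidate key since {A, B, D}⁺ = {A, B, C, D, E} covers every attribute.
Any other superkey properly contains one of these, so there are no further candidate keys.

{A, B, D}, {B, C}, {C, E}, {D, E}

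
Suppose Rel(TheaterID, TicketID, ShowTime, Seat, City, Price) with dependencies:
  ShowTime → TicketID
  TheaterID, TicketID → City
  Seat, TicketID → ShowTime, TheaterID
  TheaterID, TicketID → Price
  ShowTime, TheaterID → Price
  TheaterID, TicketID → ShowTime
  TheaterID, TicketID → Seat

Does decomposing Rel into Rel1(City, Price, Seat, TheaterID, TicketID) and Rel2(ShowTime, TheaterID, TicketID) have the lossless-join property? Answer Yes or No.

Rel1 ∩ Rel2 = {TheaterID, TicketID}; its closure under F is {City, Price, Seat, ShowTime, TheaterID, TicketID}.
Rel1 is contained in that closure, so Rel1 ∩ Rel2 → Rel1 holds and the join is lossless.

Yes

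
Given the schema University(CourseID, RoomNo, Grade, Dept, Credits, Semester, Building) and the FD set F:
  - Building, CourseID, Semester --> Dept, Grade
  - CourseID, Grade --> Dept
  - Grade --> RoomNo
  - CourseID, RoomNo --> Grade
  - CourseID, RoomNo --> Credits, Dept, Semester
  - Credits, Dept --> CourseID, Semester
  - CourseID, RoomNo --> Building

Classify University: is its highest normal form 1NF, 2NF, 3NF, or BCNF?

Candidate keys: {Building, CourseID, Semester}, {Building, Credits, Dept}, {CourseID, Grade}, {CourseID, RoomNo}, {Credits, Dept, Grade}, {Credits, Dept, RoomNo}. Prime attributes: {Building, CourseID, Credits, Dept, Grade, RoomNo, Semester}.
Grade --> RoomNo breaks BCNF: {Grade}⁺ = {Grade, RoomNo}, so {Grade} is not a superkey.
But every attribute on its right side ({RoomNo}) is prime, and the same holds for every other non-superkey FD, so 3NF still holds.

3NF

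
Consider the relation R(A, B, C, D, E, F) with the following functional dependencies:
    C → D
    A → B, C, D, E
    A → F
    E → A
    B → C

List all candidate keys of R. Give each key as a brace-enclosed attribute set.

{A}, {E}

{A} is a candidate key since {A}⁺ = {A, B, C, D, E, F} covers every attribute.
{E} is a candidate key since {E}⁺ = {A, B, C, D, E, F} covers every attribute.
Any other superkey properly contains one of these, so there are no further candidate keys.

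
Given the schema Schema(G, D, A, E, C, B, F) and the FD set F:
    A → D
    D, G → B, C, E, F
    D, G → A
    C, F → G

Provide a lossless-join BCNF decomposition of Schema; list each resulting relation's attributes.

Candidate keys of the original relation: {A, C, F}, {A, G}, {C, D, F}, {D, G}.
In {A, B, C, D, E, F, G}, {A} is not a superkey ({A}⁺ restricted to this set is {A, D}), so split on A → D into {A, D} and {A, B, C, E, F, G}.
{A, D} is in BCNF.
In {A, B, C, E, F, G}, {C, F} is not a superkey ({C, F}⁺ restricted to this set is {C, F, G}), so split on C, F → G into {C, F, G} and {A, B, C, E, F}.
{C, F, G} is in BCNF.
{A, B, C, E, F} is in BCNF.

{A, B, C, E, F}; {A, D}; {C, F, G}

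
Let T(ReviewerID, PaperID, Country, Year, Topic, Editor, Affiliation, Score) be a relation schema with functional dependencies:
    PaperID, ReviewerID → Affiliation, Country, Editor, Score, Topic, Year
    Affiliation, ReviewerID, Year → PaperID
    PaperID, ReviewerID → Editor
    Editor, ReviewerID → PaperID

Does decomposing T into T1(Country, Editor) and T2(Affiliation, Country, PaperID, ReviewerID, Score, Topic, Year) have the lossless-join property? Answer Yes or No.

Common attributes: {Country}; their closure is {Country}.
Neither T1 nor T2 is contained in that closure, so the decomposition is lossy.

No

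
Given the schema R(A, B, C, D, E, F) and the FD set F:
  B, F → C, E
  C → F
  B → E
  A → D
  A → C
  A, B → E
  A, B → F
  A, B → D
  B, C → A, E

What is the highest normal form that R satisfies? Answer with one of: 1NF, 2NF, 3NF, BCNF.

1NF

Candidate keys: {A, B}, {B, C}, {B, F}. Prime attributes: {A, B, C, F}.
For C → F we have {C}⁺ = {C, F}; {C} is not a superkey, so BCNF fails.
B → E has non-prime {E} on the right and a non-superkey on the left, so 3NF fails.
Since {A} ⊂ {A, B} and {A}⁺ ⊇ {D} with {D} non-prime, there is a partial dependency; 2NF fails.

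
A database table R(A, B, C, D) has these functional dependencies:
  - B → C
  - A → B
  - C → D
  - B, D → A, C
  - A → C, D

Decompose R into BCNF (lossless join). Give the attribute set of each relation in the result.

{A, B, C}; {C, D}

Candidate keys of the original relation: {A}, {B}.
Within {A, B, C, D}: {C}⁺ ∩ {A, B, C, D} = {C, D}, not the whole set, so C → D violates BCNF; decompose into {C, D} and {A, B, C}.
{C, D} has no BCNF violation.
{A, B, C} has no BCNF violation.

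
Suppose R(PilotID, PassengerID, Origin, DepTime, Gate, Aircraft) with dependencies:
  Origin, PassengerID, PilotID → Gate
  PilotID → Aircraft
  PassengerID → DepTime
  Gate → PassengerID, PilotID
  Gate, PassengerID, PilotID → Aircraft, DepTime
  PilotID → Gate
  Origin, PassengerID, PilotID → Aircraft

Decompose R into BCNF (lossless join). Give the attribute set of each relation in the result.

{Aircraft, Gate, PassengerID, PilotID}; {DepTime, PassengerID}; {Origin, PilotID}

Candidate keys of the original relation: {Gate, Origin}, {Origin, PilotID}.
In {Aircraft, DepTime, Gate, Origin, PassengerID, PilotID}, {PilotID} is not a superkey ({PilotID}⁺ restricted to this set is {Aircraft, DepTime, Gate, PassengerID, PilotID}), so split on PilotID → Aircraft, DepTime, Gate, PassengerID into {Aircraft, DepTime, Gate, PassengerID, PilotID} and {Origin, PilotID}.
In {Aircraft, DepTime, Gate, PassengerID, PilotID}, {PassengerID} is not a superkey ({PassengerID}⁺ restricted to this set is {DepTime, PassengerID}), so split on PassengerID → DepTime into {DepTime, PassengerID} and {Aircraft, Gate, PassengerID, PilotID}.
{DepTime, PassengerID}: every determinant is a superkey — BCNF.
{Aircraft, Gate, PassengerID, PilotID}: every determinant is a superkey — BCNF.
{Origin, PilotID}: every determinant is a superkey — BCNF.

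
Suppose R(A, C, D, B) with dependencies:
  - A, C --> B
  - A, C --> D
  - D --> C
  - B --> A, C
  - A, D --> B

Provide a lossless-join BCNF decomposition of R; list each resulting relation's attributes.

{A, B, D}; {C, D}

Candidate keys of the original relation: {A, C}, {A, D}, {B}.
In {A, B, C, D}, {D} is not a superkey ({D}⁺ restricted to this set is {C, D}), so split on D --> C into {C, D} and {A, B, D}.
{C, D} is in BCNF.
{A, B, D} is in BCNF.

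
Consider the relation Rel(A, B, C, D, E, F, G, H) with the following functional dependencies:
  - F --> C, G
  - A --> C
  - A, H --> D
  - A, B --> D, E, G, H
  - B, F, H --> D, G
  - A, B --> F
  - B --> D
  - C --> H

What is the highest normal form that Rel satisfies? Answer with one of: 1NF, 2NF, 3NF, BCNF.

Candidate key: {A, B}. Prime attributes: {A, B}.
For F --> C, G we have {F}⁺ = {C, F, G, H}; {F} is not a superkey, so BCNF fails.
Because {C, G} are non-prime and the left side of F --> C, G is not a superkey, the relation is not in 3NF.
Since {A} ⊂ {A, B} and {A}⁺ ⊇ {C, D, H} with {C, D, H} non-prime, there is a partial dependency; 2NF fails.

1NF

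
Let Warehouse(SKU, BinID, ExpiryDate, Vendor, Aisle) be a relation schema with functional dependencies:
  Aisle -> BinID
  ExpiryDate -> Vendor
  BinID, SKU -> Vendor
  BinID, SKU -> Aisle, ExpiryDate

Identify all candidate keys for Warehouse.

{SKU} never appears on the right of any FD, so every key must include it.
{Aisle, SKU} is a candidate key since {Aisle, SKU}⁺ = {Aisle, BinID, ExpiryDate, SKU, Vendor} covers every attribute.
{BinID, SKU} is a candidate key since {BinID, SKU}⁺ = {Aisle, BinID, ExpiryDate, SKU, Vendor} covers every attribute.
No proper subset of any of these is a key, and no other minimal superkey exists.

{Aisle, SKU}, {BinID, SKU}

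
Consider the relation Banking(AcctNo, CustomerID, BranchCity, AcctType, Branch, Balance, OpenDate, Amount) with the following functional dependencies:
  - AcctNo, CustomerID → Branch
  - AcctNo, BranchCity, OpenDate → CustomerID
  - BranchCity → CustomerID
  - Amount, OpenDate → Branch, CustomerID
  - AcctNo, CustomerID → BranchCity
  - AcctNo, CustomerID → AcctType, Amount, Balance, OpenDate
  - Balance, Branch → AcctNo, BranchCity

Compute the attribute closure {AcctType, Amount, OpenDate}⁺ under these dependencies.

{AcctType, Amount, Branch, CustomerID, OpenDate}

Start with {AcctType, Amount, OpenDate}.
Amount, OpenDate → Branch, CustomerID applies; add {Branch, CustomerID} → now {AcctType, Amount, Branch, CustomerID, OpenDate}.
No further FD applies.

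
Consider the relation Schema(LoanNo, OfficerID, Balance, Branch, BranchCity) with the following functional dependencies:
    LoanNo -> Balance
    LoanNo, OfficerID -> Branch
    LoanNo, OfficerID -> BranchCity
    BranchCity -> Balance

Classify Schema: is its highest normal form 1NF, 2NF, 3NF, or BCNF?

Candidate key: {LoanNo, OfficerID}. Prime attributes: {LoanNo, OfficerID}.
For LoanNo -> Balance we have {LoanNo}⁺ = {Balance, LoanNo}; {LoanNo} is not a superkey, so BCNF fails.
LoanNo -> Balance has non-prime {Balance} on the right and a non-superkey on the left, so 3NF fails.
The proper key subset {LoanNo} of {LoanNo, OfficerID} determines non-prime {Balance}, so the relation is not even in 2NF.

1NF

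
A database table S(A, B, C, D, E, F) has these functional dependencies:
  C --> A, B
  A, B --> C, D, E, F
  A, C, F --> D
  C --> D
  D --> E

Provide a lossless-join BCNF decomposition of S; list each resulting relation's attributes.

Candidate keys of the original relation: {A, B}, {C}.
In {A, B, C, D, E, F}, {D} is not a superkey ({D}⁺ restricted to this set is {D, E}), so split on D --> E into {D, E} and {A, B, C, D, F}.
{D, E} is in BCNF.
{A, B, C, D, F} is in BCNF.

{A, B, C, D, F}; {D, E}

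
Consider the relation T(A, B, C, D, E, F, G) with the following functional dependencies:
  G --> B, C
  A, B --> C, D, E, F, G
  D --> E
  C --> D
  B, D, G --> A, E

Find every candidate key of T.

{G}⁺ = {A, B, C, D, E, F, G}, which is every attribute, so {G} is a candidate key.
{A, B}⁺ = {A, B, C, D, E, F, G}, which is every attribute, so {A, B} is a candidate key.
Any other superkey properly contains one of these, so there are no further candidate keys.

{A, B}, {G}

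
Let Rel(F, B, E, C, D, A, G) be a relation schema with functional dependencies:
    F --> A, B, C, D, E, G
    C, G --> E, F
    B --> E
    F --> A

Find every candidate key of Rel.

Closure of {F} is {A, B, C, D, E, F, G}, the whole schema; {F} is a candidate key.
Closure of {C, G} is {A, B, C, D, E, F, G}, the whole schema; {C, G} is a candidate key.
These are minimal and exhaustive — every other superkey contains one of them.

{C, G}, {F}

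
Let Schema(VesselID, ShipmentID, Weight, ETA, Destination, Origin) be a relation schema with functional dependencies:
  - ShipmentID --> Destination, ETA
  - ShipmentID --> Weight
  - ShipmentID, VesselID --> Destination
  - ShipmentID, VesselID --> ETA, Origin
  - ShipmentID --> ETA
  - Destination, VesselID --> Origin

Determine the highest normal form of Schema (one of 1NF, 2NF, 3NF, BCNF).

1NF

Candidate key: {ShipmentID, VesselID}. Prime attributes: {ShipmentID, VesselID}.
ShipmentID --> Destination, ETA: {ShipmentID}⁺ = {Destination, ETA, ShipmentID, Weight}, which is not all of the attributes, so the left side is not a superkey — BCNF is violated.
ShipmentID --> Destination, ETA has non-prime {Destination, ETA} on the right and a non-superkey on the left, so 3NF fails.
Since {ShipmentID} ⊂ {ShipmentID, VesselID} and {ShipmentID}⁺ ⊇ {Destination, ETA, Weight} with {Destination, ETA, Weight} non-prime, there is a partial dependency; 2NF fails.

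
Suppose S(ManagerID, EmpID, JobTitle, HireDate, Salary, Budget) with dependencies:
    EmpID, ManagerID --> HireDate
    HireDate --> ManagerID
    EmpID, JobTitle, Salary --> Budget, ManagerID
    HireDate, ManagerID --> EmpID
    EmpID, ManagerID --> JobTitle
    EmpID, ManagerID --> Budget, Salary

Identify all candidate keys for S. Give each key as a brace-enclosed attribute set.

{HireDate} is a candidate key since {HireDate}⁺ = {Budget, EmpID, HireDate, JobTitle, ManagerID, Salary} covers every attribute.
{EmpID, ManagerID} is a candidate key since {EmpID, ManagerID}⁺ = {Budget, EmpID, HireDate, JobTitle, ManagerID, Salary} covers every attribute.
{EmpID, JobTitle, Salary} is a candidate key since {EmpID, JobTitle, Salary}⁺ = {Budget, EmpID, HireDate, JobTitle, ManagerID, Salary} covers every attribute.
These are minimal and exhaustive — every other superkey contains one of them.

{EmpID, JobTitle, Salary}, {EmpID, ManagerID}, {HireDate}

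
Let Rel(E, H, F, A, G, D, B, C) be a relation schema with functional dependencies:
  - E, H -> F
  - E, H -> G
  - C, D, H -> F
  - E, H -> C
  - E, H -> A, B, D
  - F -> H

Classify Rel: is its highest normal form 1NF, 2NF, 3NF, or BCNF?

3NF

Candidate keys: {E, F}, {E, H}. Prime attributes: {E, F, H}.
For C, D, H -> F we have {C, D, H}⁺ = {C, D, F, H}; {C, D, H} is not a superkey, so BCNF fails.
Since {F} ⊆ prime attributes and every other non-superkey FD also has a prime right side, the schema is in 3NF.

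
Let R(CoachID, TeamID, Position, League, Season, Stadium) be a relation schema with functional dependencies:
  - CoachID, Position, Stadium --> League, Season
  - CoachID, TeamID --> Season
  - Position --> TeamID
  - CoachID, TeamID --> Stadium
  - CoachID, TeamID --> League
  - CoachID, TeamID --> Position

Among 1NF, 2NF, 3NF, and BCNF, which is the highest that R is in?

Candidate keys: {CoachID, Position}, {CoachID, TeamID}. Prime attributes: {CoachID, Position, TeamID}.
Position --> TeamID: {Position}⁺ = {Position, TeamID}, which is not all of the attributes, so the left side is not a superkey — BCNF is violated.
Its right-hand attributes {TeamID} are all prime, as are those of every other non-superkey FD — the relation is in 3NF.

3NF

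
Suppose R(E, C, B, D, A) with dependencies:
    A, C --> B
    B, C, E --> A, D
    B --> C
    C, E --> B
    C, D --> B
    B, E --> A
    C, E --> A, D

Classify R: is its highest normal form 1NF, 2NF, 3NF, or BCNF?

Candidate keys: {B, E}, {C, E}. Prime attributes: {B, C, E}.
A, C --> B: {A, C}⁺ = {A, B, C}, which is not all of the attributes, so the left side is not a superkey — BCNF is violated.
Since {B} ⊆ prime attributes and every other non-superkey FD also has a prime right side, the schema is in 3NF.

3NF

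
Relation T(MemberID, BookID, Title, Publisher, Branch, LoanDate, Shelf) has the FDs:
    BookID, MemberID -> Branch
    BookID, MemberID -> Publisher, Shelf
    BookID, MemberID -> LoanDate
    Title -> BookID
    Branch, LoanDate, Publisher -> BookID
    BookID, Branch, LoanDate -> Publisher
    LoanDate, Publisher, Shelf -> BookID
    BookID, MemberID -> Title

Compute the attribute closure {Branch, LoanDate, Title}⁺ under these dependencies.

{BookID, Branch, LoanDate, Publisher, Title}

Start with {Branch, LoanDate, Title}.
Title -> BookID applies; add {BookID} → now {BookID, Branch, LoanDate, Title}.
BookID, Branch, LoanDate -> Publisher applies; add {Publisher} → now {BookID, Branch, LoanDate, Publisher, Title}.
No further FD applies.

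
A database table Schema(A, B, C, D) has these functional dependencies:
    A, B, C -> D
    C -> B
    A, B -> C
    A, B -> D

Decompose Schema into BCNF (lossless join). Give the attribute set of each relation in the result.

Candidate keys of the original relation: {A, B}, {A, C}.
In {A, B, C, D}, {C} is not a superkey ({C}⁺ restricted to this set is {B, C}), so split on C -> B into {B, C} and {A, C, D}.
{B, C} has no BCNF violation.
{A, C, D} has no BCNF violation.

{A, C, D}; {B, C}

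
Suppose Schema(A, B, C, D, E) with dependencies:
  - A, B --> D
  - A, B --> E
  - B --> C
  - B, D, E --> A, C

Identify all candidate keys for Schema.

{A, B}, {B, D, E}

Attributes never on any right-hand side: {B} — every candidate key must contain it.
Closure of {A, B} is {A, B, C, D, E}, the whole schema; {A, B} is a candidate key.
Closure of {B, D, E} is {A, B, C, D, E}, the whole schema; {B, D, E} is a candidate key.
No proper subset of any of these is a key, and no other minimal superkey exists.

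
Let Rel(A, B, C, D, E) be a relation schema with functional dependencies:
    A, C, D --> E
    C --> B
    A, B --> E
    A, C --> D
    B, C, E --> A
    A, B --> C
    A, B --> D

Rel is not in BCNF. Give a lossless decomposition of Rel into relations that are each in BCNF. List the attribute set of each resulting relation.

{A, C, D, E}; {B, C}

Candidate keys of the original relation: {A, B}, {A, C}, {C, E}.
{A, B, C, D, E}: {C} determines {B, C} here but is not a superkey — split on C --> B, giving {B, C} and {A, C, D, E}.
{B, C} has no BCNF violation.
{A, C, D, E} has no BCNF violation.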